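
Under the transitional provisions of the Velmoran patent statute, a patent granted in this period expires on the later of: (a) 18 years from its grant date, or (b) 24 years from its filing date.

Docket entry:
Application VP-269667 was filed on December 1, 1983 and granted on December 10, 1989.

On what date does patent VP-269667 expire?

(a) grant + 18 years → 10 December 2007.
(b) filing + 24 years → 1 December 2007.
Later of the two: 10 December 2007.

2007-12-10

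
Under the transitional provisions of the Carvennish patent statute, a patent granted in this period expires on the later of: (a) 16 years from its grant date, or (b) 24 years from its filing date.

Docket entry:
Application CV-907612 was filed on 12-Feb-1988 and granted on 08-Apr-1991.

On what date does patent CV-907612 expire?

(a) grant + 16 years → 8 April 2007.
(b) filing + 24 years → 12 February 2012.
Later of the two: 12 February 2012.

2012-02-12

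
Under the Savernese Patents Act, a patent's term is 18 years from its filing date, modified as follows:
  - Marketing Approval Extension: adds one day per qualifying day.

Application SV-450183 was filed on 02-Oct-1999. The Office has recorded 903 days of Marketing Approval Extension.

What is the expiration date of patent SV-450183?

Base term: filing date + 18 years → 2 October 2017.
Marketing Approval Extension: +903 days → 23 March 2020.

2020-03-23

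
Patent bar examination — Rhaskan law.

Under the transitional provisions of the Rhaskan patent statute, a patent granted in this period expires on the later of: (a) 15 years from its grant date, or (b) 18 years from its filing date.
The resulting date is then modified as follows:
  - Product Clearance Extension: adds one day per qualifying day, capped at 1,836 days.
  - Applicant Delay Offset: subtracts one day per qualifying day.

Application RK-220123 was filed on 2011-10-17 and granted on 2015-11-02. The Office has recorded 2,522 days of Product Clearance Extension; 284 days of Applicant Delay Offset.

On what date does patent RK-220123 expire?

(a) grant + 15 years → 2 November 2030.
(b) filing + 18 years → 17 October 2029.
Later of the two: 2 November 2030.
Product Clearance Extension: 2522 days claimed exceeds the 1836-day cap, so +1836 days → 12 November 2035.
Applicant Delay Offset: −284 days → 1 February 2035.

February 1, 2035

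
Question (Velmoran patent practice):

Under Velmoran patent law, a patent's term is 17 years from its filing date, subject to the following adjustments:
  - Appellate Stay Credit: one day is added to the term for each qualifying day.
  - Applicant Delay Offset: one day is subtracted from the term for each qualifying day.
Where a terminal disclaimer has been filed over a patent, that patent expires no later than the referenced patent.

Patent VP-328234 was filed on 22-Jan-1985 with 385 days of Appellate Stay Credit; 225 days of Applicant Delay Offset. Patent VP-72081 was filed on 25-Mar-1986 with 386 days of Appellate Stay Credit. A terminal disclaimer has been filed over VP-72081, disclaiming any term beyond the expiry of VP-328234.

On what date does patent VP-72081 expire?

Natural term of VP-72081:
  Base: filing + 17 years → 25 March 2003.
  Appellate Stay Credit: +386 days → 14 April 2004.
Expiry of referenced patent VP-328234:
  Base: filing + 17 years → 22 January 2002.
  Appellate Stay Credit: +385 days → 11 February 2003.
  Applicant Delay Offset: −225 days → 1 July 2002.
Terminal disclaimer: VP-72081 expires on the earlier of 14 April 2004 and 1 July 2002.

2002-07-01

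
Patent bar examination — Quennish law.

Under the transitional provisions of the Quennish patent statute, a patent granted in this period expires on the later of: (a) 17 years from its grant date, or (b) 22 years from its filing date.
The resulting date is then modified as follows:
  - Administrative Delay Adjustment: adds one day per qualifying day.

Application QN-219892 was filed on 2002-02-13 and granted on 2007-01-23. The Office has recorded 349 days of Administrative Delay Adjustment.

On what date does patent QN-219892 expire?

2025-01-27

(a) grant + 17 years → 23 January 2024.
(b) filing + 22 years → 13 February 2024.
Later of the two: 13 February 2024.
Administrative Delay Adjustment: +349 days → 27 January 2025.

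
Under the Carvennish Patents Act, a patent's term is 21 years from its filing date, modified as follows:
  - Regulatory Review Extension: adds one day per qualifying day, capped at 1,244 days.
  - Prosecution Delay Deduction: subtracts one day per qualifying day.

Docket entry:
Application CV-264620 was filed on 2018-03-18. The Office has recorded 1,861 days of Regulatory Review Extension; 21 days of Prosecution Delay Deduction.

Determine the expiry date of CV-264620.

July 23, 2042

Base term: filing date + 21 years → 18 March 2039.
Regulatory Review Extension: 1861 days claimed exceeds the 1244-day cap, so +1244 days → 13 August 2042.
Prosecution Delay Deduction: −21 days → 23 July 2042.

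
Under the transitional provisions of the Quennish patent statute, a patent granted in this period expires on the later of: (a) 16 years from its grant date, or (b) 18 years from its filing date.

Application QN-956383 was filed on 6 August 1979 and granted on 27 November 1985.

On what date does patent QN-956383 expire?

2001-11-27

(a) grant + 16 years → 27 November 2001.
(b) filing + 18 years → 6 August 1997.
Later of the two: 27 November 2001.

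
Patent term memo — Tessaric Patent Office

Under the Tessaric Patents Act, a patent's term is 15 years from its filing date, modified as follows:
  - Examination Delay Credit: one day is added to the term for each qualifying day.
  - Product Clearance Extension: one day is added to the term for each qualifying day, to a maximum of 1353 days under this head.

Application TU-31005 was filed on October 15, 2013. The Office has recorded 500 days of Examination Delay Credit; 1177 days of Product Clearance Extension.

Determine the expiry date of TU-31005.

May 19, 2033

Base term: filing date + 15 years → 15 October 2028.
Examination Delay Credit: +500 days → 27 February 2030.
Product Clearance Extension: 1177 days (within the 1353-day cap) → +1177 days → 19 May 2033.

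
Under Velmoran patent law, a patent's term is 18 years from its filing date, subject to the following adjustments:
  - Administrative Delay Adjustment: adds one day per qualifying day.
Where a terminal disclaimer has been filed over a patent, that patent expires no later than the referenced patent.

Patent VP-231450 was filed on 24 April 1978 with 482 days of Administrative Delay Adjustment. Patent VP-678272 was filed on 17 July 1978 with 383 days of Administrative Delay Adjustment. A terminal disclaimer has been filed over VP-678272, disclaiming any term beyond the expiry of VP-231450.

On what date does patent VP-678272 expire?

Natural term of VP-678272:
  Base: filing + 18 years → 17 July 1996.
  Administrative Delay Adjustment: +383 days → 4 August 1997.
Expiry of referenced patent VP-231450:
  Base: filing + 18 years → 24 April 1996.
  Administrative Delay Adjustment: +482 days → 19 August 1997.
Terminal disclaimer: VP-678272 expires on the earlier of 4 August 1997 and 19 August 1997.

August 4, 1997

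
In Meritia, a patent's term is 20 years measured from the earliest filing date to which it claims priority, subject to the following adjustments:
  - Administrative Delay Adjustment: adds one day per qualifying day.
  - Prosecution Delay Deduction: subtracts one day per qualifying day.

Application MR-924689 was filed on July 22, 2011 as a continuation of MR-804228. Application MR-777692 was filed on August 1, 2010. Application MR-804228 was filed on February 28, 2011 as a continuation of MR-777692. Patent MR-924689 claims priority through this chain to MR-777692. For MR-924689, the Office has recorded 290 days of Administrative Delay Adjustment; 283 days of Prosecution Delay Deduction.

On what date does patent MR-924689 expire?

Earliest priority filing: 1 August 2010.
Base term: 1 August 2010 + 20 years → 1 August 2030.
Administrative Delay Adjustment: +290 days → 18 May 2031.
Prosecution Delay Deduction: −283 days → 8 August 2030.

August 8, 2030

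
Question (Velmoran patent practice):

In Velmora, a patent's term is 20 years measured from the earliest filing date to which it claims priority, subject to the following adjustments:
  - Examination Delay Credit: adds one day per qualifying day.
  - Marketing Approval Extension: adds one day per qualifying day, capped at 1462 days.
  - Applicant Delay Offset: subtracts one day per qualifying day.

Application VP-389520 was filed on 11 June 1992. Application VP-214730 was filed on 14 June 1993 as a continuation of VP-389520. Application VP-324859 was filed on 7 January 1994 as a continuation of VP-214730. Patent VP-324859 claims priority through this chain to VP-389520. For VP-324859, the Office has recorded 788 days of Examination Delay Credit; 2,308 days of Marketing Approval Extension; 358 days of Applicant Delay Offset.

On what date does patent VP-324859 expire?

August 16, 2017

Earliest priority filing: 11 June 1992.
Base term: 11 June 1992 + 20 years → 11 June 2012.
Examination Delay Credit: +788 days → 8 August 2014.
Marketing Approval Extension: 2308 days claimed exceeds the 1462-day cap, so +1462 days → 9 August 2018.
Applicant Delay Offset: −358 days → 16 August 2017.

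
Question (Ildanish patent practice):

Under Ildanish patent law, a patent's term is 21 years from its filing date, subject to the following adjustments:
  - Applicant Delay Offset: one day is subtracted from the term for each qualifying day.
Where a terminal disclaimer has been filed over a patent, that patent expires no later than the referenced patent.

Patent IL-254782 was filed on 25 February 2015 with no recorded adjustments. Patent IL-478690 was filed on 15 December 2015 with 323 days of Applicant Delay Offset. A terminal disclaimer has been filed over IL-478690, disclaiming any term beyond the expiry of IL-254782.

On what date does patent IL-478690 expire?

Natural term of IL-478690:
  Base: filing + 21 years → 15 December 2036.
  Applicant Delay Offset: −323 days → 27 January 2036.
Expiry of referenced patent IL-254782:
  Base: filing + 21 years → 25 February 2036.
Terminal disclaimer: IL-478690 expires on the earlier of 27 January 2036 and 25 February 2036.

January 27, 2036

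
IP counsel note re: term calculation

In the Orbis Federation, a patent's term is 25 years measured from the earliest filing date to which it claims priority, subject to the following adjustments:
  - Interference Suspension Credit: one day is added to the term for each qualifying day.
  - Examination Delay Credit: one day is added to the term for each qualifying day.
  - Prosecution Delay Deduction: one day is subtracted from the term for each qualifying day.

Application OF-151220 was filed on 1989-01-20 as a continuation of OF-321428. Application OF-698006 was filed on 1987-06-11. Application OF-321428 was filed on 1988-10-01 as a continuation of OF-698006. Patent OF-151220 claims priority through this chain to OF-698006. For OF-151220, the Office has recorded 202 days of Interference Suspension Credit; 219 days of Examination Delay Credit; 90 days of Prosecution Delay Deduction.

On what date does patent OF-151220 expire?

Earliest priority filing: 11 June 1987.
Base term: 11 June 1987 + 25 years → 11 June 2012.
Interference Suspension Credit: +202 days → 30 December 2012.
Examination Delay Credit: +219 days → 6 August 2013.
Prosecution Delay Deduction: −90 days → 8 May 2013.

2013-05-08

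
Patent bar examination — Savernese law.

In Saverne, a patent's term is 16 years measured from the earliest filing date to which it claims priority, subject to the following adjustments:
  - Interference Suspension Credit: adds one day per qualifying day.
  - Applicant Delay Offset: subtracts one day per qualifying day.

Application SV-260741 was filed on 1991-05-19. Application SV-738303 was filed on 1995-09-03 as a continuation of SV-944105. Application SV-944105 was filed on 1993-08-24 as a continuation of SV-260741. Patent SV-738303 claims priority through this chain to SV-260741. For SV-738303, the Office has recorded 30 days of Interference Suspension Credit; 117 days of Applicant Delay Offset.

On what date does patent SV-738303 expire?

Earliest priority filing: 19 May 1991.
Base term: 19 May 1991 + 16 years → 19 May 2007.
Interference Suspension Credit: +30 days → 18 June 2007.
Applicant Delay Offset: −117 days → 21 February 2007.

February 21, 2007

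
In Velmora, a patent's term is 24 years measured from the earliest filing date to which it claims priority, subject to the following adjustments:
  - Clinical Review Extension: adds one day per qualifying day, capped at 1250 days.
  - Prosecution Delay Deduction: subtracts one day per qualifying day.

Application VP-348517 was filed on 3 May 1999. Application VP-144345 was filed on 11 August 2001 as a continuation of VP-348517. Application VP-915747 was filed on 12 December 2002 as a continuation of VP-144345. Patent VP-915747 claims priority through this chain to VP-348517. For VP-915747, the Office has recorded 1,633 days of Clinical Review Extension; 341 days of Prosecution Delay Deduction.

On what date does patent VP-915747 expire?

Earliest priority filing: 3 May 1999.
Base term: 3 May 1999 + 24 years → 3 May 2023.
Clinical Review Extension: 1633 days claimed exceeds the 1250-day cap, so +1250 days → 4 October 2026.
Prosecution Delay Deduction: −341 days → 28 October 2025.

2025-10-28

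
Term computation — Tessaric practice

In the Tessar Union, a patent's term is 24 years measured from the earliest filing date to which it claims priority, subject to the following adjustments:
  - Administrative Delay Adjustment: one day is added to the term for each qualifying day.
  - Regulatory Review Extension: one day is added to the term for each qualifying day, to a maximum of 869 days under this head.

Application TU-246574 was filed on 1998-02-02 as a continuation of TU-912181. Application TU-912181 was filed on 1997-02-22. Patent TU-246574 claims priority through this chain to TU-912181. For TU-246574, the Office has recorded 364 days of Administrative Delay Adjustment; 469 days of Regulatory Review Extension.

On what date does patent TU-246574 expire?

Earliest priority filing: 22 February 1997.
Base term: 22 February 1997 + 24 years → 22 February 2021.
Administrative Delay Adjustment: +364 days → 21 February 2022.
Regulatory Review Extension: 469 days (within the 869-day cap) → +469 days → 5 June 2023.

June 5, 2023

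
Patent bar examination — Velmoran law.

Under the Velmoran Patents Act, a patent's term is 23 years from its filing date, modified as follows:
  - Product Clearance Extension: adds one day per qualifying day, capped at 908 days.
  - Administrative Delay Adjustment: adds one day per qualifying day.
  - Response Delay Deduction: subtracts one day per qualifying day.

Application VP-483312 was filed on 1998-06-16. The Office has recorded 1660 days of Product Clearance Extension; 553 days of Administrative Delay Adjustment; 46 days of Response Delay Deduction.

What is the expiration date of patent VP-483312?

May 1, 2025

Base term: filing date + 23 years → 16 June 2021.
Product Clearance Extension: 1660 days claimed exceeds the 908-day cap, so +908 days → 11 December 2023.
Administrative Delay Adjustment: +553 days → 16 June 2025.
Response Delay Deduction: −46 days → 1 May 2025.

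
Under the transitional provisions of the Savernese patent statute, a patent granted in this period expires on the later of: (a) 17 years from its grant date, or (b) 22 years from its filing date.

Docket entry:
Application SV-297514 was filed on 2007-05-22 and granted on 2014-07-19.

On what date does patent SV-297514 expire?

July 19, 2031

(a) grant + 17 years → 19 July 2031.
(b) filing + 22 years → 22 May 2029.
Later of the two: 19 July 2031.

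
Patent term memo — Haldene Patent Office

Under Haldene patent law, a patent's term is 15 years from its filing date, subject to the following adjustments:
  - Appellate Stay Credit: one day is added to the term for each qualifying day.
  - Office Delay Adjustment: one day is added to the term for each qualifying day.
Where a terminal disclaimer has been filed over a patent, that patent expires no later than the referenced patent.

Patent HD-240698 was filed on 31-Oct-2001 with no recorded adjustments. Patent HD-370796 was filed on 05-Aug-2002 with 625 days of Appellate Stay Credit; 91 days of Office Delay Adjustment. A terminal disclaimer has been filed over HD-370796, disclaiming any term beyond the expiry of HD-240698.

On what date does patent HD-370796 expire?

Natural term of HD-370796:
  Base: filing + 15 years → 5 August 2017.
  Appellate Stay Credit: +625 days → 22 April 2019.
  Office Delay Adjustment: +91 days → 22 July 2019.
Expiry of referenced patent HD-240698:
  Base: filing + 15 years → 31 October 2016.
Terminal disclaimer: HD-370796 expires on the earlier of 22 July 2019 and 31 October 2016.

2016-10-31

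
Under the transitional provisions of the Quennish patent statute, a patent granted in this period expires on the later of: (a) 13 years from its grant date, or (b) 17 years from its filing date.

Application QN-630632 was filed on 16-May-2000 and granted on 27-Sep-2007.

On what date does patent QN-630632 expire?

(a) grant + 13 years → 27 September 2020.
(b) filing + 17 years → 16 May 2017.
Later of the two: 27 September 2020.

September 27, 2020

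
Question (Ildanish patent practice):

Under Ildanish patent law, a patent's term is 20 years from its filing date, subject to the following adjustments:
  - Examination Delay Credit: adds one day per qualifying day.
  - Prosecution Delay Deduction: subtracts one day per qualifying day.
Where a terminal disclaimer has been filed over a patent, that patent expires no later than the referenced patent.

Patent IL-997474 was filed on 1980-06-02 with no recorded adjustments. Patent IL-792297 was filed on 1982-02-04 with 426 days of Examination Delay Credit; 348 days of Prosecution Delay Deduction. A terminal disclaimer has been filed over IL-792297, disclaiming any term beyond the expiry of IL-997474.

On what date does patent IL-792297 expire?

Natural term of IL-792297:
  Base: filing + 20 years → 4 February 2002.
  Examination Delay Credit: +426 days → 6 April 2003.
  Prosecution Delay Deduction: −348 days → 23 April 2002.
Expiry of referenced patent IL-997474:
  Base: filing + 20 years → 2 June 2000.
Terminal disclaimer: IL-792297 expires on the earlier of 23 April 2002 and 2 June 2000.

2000-06-02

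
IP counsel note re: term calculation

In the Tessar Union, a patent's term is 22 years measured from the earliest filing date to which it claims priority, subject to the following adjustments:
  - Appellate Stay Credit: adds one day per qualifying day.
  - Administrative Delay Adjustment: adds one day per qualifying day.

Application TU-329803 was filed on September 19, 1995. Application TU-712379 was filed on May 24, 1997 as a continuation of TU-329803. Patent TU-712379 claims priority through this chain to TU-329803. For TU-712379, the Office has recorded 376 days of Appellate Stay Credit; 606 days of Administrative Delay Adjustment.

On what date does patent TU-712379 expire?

2020-05-28

Earliest priority filing: 19 September 1995.
Base term: 19 September 1995 + 22 years → 19 September 2017.
Appellate Stay Credit: +376 days → 30 September 2018.
Administrative Delay Adjustment: +606 days → 28 May 2020.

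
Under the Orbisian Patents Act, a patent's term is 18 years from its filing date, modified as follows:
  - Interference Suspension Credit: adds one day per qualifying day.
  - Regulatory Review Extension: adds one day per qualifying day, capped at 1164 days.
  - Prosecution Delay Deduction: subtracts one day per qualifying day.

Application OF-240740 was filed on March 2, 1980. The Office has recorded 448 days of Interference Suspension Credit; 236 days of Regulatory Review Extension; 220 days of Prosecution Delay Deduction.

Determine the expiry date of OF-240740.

1999-06-09

Base term: filing date + 18 years → 2 March 1998.
Interference Suspension Credit: +448 days → 24 May 1999.
Regulatory Review Extension: 236 days (within the 1164-day cap) → +236 days → 15 January 2000.
Prosecution Delay Deduction: −220 days → 9 June 1999.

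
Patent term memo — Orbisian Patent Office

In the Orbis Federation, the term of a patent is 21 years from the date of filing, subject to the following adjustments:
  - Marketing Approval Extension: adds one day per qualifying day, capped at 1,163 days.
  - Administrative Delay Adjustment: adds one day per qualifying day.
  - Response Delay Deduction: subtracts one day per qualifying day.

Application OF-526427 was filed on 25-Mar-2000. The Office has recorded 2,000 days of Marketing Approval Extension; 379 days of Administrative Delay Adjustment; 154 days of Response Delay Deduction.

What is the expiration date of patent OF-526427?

Base term: filing date + 21 years → 25 March 2021.
Marketing Approval Extension: 2000 days claimed exceeds the 1163-day cap, so +1163 days → 31 May 2024.
Administrative Delay Adjustment: +379 days → 14 June 2025.
Response Delay Deduction: −154 days → 11 January 2025.

January 11, 2025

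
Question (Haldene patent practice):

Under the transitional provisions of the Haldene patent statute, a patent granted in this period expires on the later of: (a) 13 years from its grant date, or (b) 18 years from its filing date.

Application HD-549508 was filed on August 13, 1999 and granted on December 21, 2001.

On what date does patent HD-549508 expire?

2017-08-13

(a) grant + 13 years → 21 December 2014.
(b) filing + 18 years → 13 August 2017.
Later of the two: 13 August 2017.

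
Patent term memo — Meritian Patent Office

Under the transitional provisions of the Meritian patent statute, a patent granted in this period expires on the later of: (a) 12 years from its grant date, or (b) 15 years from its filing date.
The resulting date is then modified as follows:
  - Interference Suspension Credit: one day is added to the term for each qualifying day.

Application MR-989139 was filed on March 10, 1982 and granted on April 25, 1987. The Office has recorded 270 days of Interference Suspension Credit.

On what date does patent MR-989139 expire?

2000-01-20

(a) grant + 12 years → 25 April 1999.
(b) filing + 15 years → 10 March 1997.
Later of the two: 25 April 1999.
Interference Suspension Credit: +270 days → 20 January 2000.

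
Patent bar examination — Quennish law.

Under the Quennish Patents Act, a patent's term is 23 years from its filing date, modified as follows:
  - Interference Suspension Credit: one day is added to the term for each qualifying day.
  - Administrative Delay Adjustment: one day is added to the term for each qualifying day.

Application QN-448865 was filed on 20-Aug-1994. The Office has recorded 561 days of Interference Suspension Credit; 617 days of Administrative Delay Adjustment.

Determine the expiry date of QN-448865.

Base term: filing date + 23 years → 20 August 2017.
Interference Suspension Credit: +561 days → 4 March 2019.
Administrative Delay Adjustment: +617 days → 10 November 2020.

2020-11-10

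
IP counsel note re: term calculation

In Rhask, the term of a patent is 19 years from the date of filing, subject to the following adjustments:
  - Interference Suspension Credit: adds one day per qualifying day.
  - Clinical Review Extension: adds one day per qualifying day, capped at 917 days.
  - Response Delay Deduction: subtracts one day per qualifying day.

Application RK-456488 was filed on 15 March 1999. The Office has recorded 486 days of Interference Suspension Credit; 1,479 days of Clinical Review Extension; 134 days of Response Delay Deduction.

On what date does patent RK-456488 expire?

2021-09-04

Base term: filing date + 19 years → 15 March 2018.
Interference Suspension Credit: +486 days → 14 July 2019.
Clinical Review Extension: 1479 days claimed exceeds the 917-day cap, so +917 days → 16 January 2022.
Response Delay Deduction: −134 days → 4 September 2021.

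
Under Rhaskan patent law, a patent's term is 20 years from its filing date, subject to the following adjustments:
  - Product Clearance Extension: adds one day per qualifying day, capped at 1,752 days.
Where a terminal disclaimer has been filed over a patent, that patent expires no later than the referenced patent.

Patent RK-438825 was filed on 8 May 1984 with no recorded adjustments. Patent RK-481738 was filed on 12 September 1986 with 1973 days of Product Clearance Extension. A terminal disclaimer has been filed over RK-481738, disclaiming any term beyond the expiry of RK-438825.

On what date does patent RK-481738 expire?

2004-05-08

Natural term of RK-481738:
  Base: filing + 20 years → 12 September 2006.
  Product Clearance Extension: 1973 days claimed exceeds the 1752-day cap, so +1752 days → 30 June 2011.
Expiry of referenced patent RK-438825:
  Base: filing + 20 years → 8 May 2004.
Terminal disclaimer: RK-481738 expires on the earlier of 30 June 2011 and 8 May 2004.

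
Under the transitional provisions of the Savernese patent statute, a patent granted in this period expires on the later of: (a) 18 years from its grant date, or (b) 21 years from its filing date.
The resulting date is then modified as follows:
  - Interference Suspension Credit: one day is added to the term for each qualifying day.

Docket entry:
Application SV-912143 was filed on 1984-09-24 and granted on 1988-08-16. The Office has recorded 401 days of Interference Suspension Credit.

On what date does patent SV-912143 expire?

2007-09-21

(a) grant + 18 years → 16 August 2006.
(b) filing + 21 years → 24 September 2005.
Later of the two: 16 August 2006.
Interference Suspension Credit: +401 days → 21 September 2007.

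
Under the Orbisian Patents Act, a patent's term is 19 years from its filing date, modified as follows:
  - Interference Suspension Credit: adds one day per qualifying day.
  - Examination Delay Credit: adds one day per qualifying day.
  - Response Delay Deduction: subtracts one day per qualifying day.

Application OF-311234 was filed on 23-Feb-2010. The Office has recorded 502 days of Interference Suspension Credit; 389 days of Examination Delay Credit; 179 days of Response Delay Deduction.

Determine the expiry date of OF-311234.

February 5, 2031

Base term: filing date + 19 years → 23 February 2029.
Interference Suspension Credit: +502 days → 10 July 2030.
Examination Delay Credit: +389 days → 3 August 2031.
Response Delay Deduction: −179 days → 5 February 2031.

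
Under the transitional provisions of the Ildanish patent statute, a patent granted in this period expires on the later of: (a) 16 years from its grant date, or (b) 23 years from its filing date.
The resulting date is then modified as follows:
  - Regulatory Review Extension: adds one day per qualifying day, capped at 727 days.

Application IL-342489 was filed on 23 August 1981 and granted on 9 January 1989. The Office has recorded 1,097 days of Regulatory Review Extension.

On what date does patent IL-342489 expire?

2007-01-06

(a) grant + 16 years → 9 January 2005.
(b) filing + 23 years → 23 August 2004.
Later of the two: 9 January 2005.
Regulatory Review Extension: 1097 days claimed exceeds the 727-day cap, so +727 days → 6 January 2007.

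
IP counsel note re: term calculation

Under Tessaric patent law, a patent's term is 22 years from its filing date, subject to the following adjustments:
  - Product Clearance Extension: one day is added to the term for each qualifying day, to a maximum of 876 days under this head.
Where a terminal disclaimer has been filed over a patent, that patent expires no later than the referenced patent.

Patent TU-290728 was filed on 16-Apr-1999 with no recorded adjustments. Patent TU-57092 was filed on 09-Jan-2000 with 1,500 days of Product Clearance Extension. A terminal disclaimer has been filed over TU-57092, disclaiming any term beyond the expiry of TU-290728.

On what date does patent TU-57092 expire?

April 16, 2021

Natural term of TU-57092:
  Base: filing + 22 years → 9 January 2022.
  Product Clearance Extension: 1500 days claimed exceeds the 876-day cap, so +876 days → 3 June 2024.
Expiry of referenced patent TU-290728:
  Base: filing + 22 years → 16 April 2021.
Terminal disclaimer: TU-57092 expires on the earlier of 3 June 2024 and 16 April 2021.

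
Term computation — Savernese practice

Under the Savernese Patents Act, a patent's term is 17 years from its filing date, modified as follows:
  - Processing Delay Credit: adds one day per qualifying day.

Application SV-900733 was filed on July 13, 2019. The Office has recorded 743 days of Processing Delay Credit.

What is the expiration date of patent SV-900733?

Base term: filing date + 17 years → 13 July 2036.
Processing Delay Credit: +743 days → 26 July 2038.

July 26, 2038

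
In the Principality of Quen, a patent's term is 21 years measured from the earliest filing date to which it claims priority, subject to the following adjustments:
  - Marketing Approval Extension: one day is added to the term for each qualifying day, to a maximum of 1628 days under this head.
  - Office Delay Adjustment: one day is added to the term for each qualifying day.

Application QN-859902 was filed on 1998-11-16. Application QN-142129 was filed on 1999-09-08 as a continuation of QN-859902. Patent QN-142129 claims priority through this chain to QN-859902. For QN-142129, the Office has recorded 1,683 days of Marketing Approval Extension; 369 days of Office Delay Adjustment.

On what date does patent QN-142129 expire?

2025-05-05

Earliest priority filing: 16 November 1998.
Base term: 16 November 1998 + 21 years → 16 November 2019.
Marketing Approval Extension: 1683 days claimed exceeds the 1628-day cap, so +1628 days → 1 May 2024.
Office Delay Adjustment: +369 days → 5 May 2025.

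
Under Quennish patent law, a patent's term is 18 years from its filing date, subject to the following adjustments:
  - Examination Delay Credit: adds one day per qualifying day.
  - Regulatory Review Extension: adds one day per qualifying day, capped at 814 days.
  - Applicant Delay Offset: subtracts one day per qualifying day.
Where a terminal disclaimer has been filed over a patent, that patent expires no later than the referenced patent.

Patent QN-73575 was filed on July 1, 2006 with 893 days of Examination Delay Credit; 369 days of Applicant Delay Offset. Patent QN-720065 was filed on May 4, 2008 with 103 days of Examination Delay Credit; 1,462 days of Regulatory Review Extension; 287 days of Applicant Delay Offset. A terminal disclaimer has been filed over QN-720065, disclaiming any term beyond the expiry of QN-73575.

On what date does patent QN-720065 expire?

December 7, 2025

Natural term of QN-720065:
  Base: filing + 18 years → 4 May 2026.
  Examination Delay Credit: +103 days → 15 August 2026.
  Regulatory Review Extension: 1462 days claimed exceeds the 814-day cap, so +814 days → 6 November 2028.
  Applicant Delay Offset: −287 days → 24 January 2028.
Expiry of referenced patent QN-73575:
  Base: filing + 18 years → 1 July 2024.
  Examination Delay Credit: +893 days → 11 December 2026.
  Applicant Delay Offset: −369 days → 7 December 2025.
Terminal disclaimer: QN-720065 expires on the earlier of 24 January 2028 and 7 December 2025.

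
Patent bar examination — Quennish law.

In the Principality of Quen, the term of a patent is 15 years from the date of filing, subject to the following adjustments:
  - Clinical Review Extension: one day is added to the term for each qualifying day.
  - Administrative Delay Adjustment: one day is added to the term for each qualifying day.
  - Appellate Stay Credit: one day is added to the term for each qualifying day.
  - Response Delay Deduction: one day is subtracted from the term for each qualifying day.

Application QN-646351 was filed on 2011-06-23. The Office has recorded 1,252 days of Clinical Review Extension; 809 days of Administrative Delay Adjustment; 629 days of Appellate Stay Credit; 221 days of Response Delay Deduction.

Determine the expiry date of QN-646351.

Base term: filing date + 15 years → 23 June 2026.
Clinical Review Extension: +1252 days → 26 November 2029.
Administrative Delay Adjustment: +809 days → 13 February 2032.
Appellate Stay Credit: +629 days → 3 November 2033.
Response Delay Deduction: −221 days → 27 March 2033.

March 27, 2033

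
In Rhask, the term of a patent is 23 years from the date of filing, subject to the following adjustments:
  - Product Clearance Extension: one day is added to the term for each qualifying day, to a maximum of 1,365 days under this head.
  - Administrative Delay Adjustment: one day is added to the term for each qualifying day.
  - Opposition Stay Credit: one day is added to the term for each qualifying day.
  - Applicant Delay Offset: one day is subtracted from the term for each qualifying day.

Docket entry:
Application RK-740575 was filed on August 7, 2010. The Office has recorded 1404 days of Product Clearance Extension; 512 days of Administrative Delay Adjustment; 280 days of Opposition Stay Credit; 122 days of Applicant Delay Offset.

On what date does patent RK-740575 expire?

March 4, 2039

Base term: filing date + 23 years → 7 August 2033.
Product Clearance Extension: 1404 days claimed exceeds the 1365-day cap, so +1365 days → 3 May 2037.
Administrative Delay Adjustment: +512 days → 27 September 2038.
Opposition Stay Credit: +280 days → 4 July 2039.
Applicant Delay Offset: −122 days → 4 March 2039.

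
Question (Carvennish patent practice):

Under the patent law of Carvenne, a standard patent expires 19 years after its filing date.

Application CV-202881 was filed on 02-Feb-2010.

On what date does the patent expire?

February 2, 2029

Filing date + 19 years → 2 February 2029.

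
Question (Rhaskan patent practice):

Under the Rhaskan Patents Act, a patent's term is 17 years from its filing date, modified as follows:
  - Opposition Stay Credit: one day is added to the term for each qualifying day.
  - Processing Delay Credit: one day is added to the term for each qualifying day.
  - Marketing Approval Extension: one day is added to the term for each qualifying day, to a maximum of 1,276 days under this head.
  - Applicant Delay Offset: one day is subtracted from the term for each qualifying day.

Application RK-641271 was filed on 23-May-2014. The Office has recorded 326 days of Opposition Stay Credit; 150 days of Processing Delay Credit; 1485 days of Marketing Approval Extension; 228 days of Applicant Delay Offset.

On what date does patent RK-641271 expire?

July 25, 2035

Base term: filing date + 17 years → 23 May 2031.
Opposition Stay Credit: +326 days → 13 April 2032.
Processing Delay Credit: +150 days → 10 September 2032.
Marketing Approval Extension: 1485 days claimed exceeds the 1276-day cap, so +1276 days → 9 March 2036.
Applicant Delay Offset: −228 days → 25 July 2035.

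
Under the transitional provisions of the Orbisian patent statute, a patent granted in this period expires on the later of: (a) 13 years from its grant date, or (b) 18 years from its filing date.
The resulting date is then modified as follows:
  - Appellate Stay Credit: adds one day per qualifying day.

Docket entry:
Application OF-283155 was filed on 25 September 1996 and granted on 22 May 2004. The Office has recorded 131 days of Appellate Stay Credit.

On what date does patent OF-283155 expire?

2017-09-30

(a) grant + 13 years → 22 May 2017.
(b) filing + 18 years → 25 September 2014.
Later of the two: 22 May 2017.
Appellate Stay Credit: +131 days → 30 September 2017.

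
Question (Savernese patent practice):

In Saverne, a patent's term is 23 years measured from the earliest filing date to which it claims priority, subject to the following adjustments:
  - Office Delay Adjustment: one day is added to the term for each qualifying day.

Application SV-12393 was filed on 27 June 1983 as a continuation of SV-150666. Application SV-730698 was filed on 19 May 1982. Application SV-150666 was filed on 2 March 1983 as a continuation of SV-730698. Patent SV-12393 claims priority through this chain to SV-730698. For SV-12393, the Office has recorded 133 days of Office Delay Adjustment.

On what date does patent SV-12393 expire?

September 29, 2005

Earliest priority filing: 19 May 1982.
Base term: 19 May 1982 + 23 years → 19 May 2005.
Office Delay Adjustment: +133 days → 29 September 2005.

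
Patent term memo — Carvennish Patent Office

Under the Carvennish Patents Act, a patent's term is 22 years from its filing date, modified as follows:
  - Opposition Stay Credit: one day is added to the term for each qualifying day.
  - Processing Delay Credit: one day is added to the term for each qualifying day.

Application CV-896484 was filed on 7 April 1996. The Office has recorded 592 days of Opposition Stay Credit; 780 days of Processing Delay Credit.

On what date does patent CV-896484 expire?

Base term: filing date + 22 years → 7 April 2018.
Opposition Stay Credit: +592 days → 20 November 2019.
Processing Delay Credit: +780 days → 8 January 2022.

January 8, 2022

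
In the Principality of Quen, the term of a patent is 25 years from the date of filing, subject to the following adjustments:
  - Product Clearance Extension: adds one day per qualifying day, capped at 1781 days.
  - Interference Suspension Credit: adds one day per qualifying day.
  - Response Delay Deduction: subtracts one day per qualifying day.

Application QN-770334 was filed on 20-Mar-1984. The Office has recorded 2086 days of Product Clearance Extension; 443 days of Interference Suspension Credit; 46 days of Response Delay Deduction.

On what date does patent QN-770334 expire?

Base term: filing date + 25 years → 20 March 2009.
Product Clearance Extension: 2086 days claimed exceeds the 1781-day cap, so +1781 days → 3 February 2014.
Interference Suspension Credit: +443 days → 22 April 2015.
Response Delay Deduction: −46 days → 7 March 2015.

March 7, 2015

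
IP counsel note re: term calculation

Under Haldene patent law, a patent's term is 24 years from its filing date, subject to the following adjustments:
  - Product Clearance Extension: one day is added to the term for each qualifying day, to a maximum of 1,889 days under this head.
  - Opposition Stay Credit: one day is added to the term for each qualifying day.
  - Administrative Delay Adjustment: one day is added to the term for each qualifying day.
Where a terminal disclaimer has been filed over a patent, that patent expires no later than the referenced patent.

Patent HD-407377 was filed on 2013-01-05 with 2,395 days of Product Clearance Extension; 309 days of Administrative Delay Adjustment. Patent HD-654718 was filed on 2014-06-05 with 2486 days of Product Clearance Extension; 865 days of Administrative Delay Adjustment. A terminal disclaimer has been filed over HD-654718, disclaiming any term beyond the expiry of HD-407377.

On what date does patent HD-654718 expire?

Natural term of HD-654718:
  Base: filing + 24 years → 5 June 2038.
  Product Clearance Extension: 2486 days claimed exceeds the 1889-day cap, so +1889 days → 7 August 2043.
  Administrative Delay Adjustment: +865 days → 19 December 2045.
Expiry of referenced patent HD-407377:
  Base: filing + 24 years → 5 January 2037.
  Product Clearance Extension: 2395 days claimed exceeds the 1889-day cap, so +1889 days → 9 March 2042.
  Administrative Delay Adjustment: +309 days → 12 January 2043.
Terminal disclaimer: HD-654718 expires on the earlier of 19 December 2045 and 12 January 2043.

2043-01-12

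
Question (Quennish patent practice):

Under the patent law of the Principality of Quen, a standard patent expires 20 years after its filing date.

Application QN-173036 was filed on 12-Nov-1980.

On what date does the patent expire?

Filing date + 20 years → 12 November 2000.

2000-11-12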